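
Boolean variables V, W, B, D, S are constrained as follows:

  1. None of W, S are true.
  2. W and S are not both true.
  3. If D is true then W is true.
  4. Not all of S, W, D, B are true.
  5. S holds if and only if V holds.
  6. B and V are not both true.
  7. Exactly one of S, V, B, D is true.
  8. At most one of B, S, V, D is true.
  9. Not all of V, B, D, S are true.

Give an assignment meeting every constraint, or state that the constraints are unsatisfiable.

V=F, W=F, B=T, D=F, S=F

  (1) {W, S}: 0 true — none ✓
  (2) W=F, S=F — not both ✓
  (3) D=F ⇒ W: vacuous ✓
  (4) {S, W, D, B}: 1/4 true — not all ✓
  (5) S=F, V=F — same ✓
  (6) B=T, V=F — not both ✓
  (7) {S, V, B, D}: 1 true — exactly one ✓
  (8) {B, S, V, D}: 1 true — at most one ✓
  (9) {V, B, D, S}: 1/4 true — not all ✓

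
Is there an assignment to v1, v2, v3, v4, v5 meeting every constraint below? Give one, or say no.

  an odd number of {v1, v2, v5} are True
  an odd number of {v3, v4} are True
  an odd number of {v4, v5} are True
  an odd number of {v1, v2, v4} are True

The formula is unsatisfiable.

Adding constraints 1, 3, 4 mod 2: every variable appears an even number of times on the left, so the left side is 0.
But the right sides sum to 1 (mod 2). 0 ≠ 1 — the system is inconsistent.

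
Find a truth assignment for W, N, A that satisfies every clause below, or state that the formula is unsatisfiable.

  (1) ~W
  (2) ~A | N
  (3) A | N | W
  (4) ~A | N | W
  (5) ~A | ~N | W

W = False, N = True, A = False

Unit clause (~W) forces W = False.
Try N = False:
  (~A | N) forces A = False.
  clause (A | N | W) is falsified — backtrack.
So N = True.
  then (~A | ~N | W) forces A = False.
Check each clause:
  (~W): ~W holds.
  (~A | N): ~A holds.
  (A | N | W): N holds.
  (~A | N | W): ~A holds.
  (~A | ~N | W): ~A holds.
All clauses satisfied.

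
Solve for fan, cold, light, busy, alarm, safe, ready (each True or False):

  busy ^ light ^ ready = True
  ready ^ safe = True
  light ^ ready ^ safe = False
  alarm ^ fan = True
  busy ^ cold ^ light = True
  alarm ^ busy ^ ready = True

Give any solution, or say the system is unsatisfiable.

fan = False, cold = True, light = True, busy = True, alarm = True, safe = False, ready = True

busy ^ light ^ ready = T ^ T ^ T = True ✓
ready ^ safe = T ^ F = True ✓
light ^ ready ^ safe = T ^ T ^ F = False ✓
alarm ^ fan = T ^ F = True ✓
busy ^ cold ^ light = T ^ T ^ T = True ✓
alarm ^ busy ^ ready = T ^ T ^ T = True ✓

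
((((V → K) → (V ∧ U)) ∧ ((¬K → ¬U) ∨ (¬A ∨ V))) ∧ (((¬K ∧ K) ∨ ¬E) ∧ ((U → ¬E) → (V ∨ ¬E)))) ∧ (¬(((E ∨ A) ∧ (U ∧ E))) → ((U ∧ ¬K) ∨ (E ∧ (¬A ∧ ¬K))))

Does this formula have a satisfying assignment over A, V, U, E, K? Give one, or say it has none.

A: False, V: True, U: True, E: False, K: False

  (((V → K) → (V ∧ U)) ∧ ((¬K → ¬U) ∨ (¬A ∨ V))) ∧ (((¬K ∧ K) ∨ ¬E) ∧ ((U → ¬E) → (V ∨ ¬E))) = True
    ((V → K) → (V ∧ U)) ∧ ((¬K → ¬U) ∨ (¬A ∨ V)) = True
      (V → K) → (V ∧ U) = True
        V → K = False
        V ∧ U = True
      (¬K → ¬U) ∨ (¬A ∨ V) = True
        ¬K → ¬U = False
          ¬K = True
          ¬U = False
        ¬A ∨ V = True
          ¬A = True
    ((¬K ∧ K) ∨ ¬E) ∧ ((U → ¬E) → (V ∨ ¬E)) = True
      (¬K ∧ K) ∨ ¬E = True
        ¬K ∧ K = False
          ¬K = True
        ¬E = True
      (U → ¬E) → (V ∨ ¬E) = True
        U → ¬E = True
          ¬E = True
        V ∨ ¬E = True
          ¬E = True
  ¬(((E ∨ A) ∧ (U ∧ E))) → ((U ∧ ¬K) ∨ (E ∧ (¬A ∧ ¬K))) = True
    ¬(((E ∨ A) ∧ (U ∧ E))) = True
      (E ∨ A) ∧ (U ∧ E) = False
        E ∨ A = False
        U ∧ E = False
    (U ∧ ¬K) ∨ (E ∧ (¬A ∧ ¬K)) = True
      U ∧ ¬K = True
        ¬K = True
      E ∧ (¬A ∧ ¬K) = False
        ¬A ∧ ¬K = True
          ¬A = True
          ¬K = True
Both conjuncts True, so the formula holds.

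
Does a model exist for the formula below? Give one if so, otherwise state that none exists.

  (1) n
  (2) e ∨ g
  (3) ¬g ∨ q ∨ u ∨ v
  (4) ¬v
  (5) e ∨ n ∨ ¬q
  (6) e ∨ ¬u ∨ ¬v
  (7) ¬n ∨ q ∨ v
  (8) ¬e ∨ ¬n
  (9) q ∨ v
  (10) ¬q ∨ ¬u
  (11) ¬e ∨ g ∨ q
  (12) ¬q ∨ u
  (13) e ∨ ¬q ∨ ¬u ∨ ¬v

Unsatisfiable

Case n = True:
  (¬v) forces v = False.
  (¬n ∨ q ∨ v) forces q = True.
  (¬e ∨ ¬n) forces e = False.
  (e ∨ g) forces g = True.
  (¬q ∨ ¬u) forces u = False.
  Clause (¬q ∨ u) is falsified — contradiction.
Case n = False:
  Clause (n) is falsified — contradiction.
Both cases fail, so the formula is unsatisfiable.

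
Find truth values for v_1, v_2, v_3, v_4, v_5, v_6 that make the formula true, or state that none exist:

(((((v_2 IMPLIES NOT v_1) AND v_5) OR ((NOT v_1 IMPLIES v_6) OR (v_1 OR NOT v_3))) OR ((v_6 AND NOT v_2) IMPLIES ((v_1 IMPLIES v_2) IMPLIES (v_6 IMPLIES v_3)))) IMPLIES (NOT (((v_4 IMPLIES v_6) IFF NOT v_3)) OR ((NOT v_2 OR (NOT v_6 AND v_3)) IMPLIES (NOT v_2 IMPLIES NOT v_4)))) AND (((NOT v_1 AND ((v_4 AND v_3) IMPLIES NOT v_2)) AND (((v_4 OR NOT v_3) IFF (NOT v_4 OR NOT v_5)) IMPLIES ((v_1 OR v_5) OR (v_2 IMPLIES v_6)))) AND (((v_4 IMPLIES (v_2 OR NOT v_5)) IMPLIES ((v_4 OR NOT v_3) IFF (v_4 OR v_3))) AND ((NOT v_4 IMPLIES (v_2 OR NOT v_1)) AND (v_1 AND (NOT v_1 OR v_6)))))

Unsatisfiable

Case v_1 = True: the conjunct NOT v_1 is False.
Case v_1 = False: the conjunct v_1 is False.
Both cases fail — unsatisfiable.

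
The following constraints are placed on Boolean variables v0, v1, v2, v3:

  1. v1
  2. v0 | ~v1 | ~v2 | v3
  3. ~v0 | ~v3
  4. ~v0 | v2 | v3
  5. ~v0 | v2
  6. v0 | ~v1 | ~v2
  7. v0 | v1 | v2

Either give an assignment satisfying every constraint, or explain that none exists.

Unit clause (v1) forces v1 = True.
Set v0 = False.
  then (v0 | ~v1 | ~v2) forces v2 = False.
Set v3 = False.
Check each clause:
  (v1): v1 holds.
  (v0 | ~v1 | ~v2 | v3): ~v2 holds.
  (~v0 | ~v3): ~v0 holds.
  (~v0 | v2 | v3): ~v0 holds.
  (~v0 | v2): ~v0 holds.
  (v0 | ~v1 | ~v2): ~v2 holds.
  (v0 | v1 | v2): v1 holds.
All clauses satisfied.

v0 = False; v1 = True; v2 = False; v3 = False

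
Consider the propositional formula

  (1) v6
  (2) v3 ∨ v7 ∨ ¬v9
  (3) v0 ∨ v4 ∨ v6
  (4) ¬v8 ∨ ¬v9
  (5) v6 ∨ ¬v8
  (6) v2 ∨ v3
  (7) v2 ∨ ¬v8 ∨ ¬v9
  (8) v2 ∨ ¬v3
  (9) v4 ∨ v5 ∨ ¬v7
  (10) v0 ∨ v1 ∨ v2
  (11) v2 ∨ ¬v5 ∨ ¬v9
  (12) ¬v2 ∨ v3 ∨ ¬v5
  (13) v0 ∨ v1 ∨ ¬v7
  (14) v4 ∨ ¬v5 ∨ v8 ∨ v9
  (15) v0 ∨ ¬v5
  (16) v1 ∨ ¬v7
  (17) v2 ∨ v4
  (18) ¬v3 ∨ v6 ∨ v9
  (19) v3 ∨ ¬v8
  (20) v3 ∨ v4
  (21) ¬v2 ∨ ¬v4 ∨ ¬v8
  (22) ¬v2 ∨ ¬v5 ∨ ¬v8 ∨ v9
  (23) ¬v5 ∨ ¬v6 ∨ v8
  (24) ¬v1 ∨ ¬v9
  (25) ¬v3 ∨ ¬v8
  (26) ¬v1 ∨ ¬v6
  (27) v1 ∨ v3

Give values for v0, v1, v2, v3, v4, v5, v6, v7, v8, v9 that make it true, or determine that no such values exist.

v0: True; v1: False; v2: True; v3: True; v4: True; v5: False; v6: True; v7: False; v8: False; v9: True

Unit clause (v6) forces v6 = True.
In (¬v1 ∨ ¬v6) only ¬v1 is left, so v1 = False.
In (v1 ∨ v3) only v3 is left, so v3 = True.
In (v2 ∨ ¬v3) only v2 is left, so v2 = True.
In (v1 ∨ ¬v7) only ¬v7 is left, so v7 = False.
In (¬v3 ∨ ¬v8) only ¬v8 is left, so v8 = False.
In (¬v5 ∨ ¬v6 ∨ v8) only ¬v5 is left, so v5 = False.
Set v0 = True.
Set v4 = True.
Set v9 = True.
All clauses satisfied.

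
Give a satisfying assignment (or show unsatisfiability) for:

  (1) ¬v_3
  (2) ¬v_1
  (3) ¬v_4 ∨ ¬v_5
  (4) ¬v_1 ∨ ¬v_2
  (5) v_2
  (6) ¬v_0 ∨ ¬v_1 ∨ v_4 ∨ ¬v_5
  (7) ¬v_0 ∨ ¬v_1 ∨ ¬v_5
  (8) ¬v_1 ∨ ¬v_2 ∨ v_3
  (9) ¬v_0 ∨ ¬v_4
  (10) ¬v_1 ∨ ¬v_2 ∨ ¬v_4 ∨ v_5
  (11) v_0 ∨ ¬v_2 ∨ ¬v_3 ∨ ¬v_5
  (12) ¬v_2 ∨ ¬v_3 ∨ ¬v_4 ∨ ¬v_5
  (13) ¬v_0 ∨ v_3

v_0=F; v_1=F; v_2=T; v_3=F; v_4=F; v_5=F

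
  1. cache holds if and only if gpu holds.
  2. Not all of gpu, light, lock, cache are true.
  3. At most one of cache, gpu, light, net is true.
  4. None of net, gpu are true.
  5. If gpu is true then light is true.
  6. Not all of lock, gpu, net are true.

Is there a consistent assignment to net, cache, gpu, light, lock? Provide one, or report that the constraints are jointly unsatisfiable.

net: False; cache: False; gpu: False; light: False; lock: True

  (1) cache=F, gpu=F — same ✓
  (2) {gpu, light, lock, cache}: 1/4 true — not all ✓
  (3) {cache, gpu, light, net}: 0 true — at most one ✓
  (4) {net, gpu}: 0 true — none ✓
  (5) gpu=F ⇒ light: vacuous ✓
  (6) {lock, gpu, net}: 1/3 true — not all ✓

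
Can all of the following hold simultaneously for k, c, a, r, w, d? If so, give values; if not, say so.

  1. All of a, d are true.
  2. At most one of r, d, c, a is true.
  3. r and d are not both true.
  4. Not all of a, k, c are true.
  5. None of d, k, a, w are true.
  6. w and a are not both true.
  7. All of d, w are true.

Unsatisfiable — no assignment works.

Case a = True:
  Constraint (5) is violated (a=T) — contradiction.
Case a = False:
  Constraint (1) is violated (a=F) — contradiction.
Both cases fail — unsatisfiable.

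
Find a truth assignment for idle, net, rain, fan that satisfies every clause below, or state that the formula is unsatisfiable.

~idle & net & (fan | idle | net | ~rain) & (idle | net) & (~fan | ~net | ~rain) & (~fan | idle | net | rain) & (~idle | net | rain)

idle = False, net = True, rain = True, fan = False

Unit clause (~idle) forces idle = False.
Unit clause (net) forces net = True.
Set rain = True.
  then (~fan | ~net | ~rain) forces fan = False.
All clauses satisfied.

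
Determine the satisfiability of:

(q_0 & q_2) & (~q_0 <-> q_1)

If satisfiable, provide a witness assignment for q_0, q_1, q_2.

q_0=T; q_1=F; q_2=T

  q_0 & q_2 = True
  ~q_0 <-> q_1 = True
    ~q_0 = False
Both conjuncts True, so the formula holds.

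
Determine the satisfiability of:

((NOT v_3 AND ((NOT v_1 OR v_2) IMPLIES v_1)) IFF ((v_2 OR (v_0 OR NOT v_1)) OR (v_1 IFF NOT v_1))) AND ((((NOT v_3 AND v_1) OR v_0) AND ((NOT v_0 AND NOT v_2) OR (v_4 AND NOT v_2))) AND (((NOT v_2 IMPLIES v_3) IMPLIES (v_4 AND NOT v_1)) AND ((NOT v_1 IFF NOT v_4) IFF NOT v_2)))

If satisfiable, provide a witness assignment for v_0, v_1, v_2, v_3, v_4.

v_0 = True, v_1 = True, v_2 = False, v_3 = False, v_4 = True

  (NOT v_3 AND ((NOT v_1 OR v_2) IMPLIES v_1)) IFF ((v_2 OR (v_0 OR NOT v_1)) OR (v_1 IFF NOT v_1)) = True
    NOT v_3 AND ((NOT v_1 OR v_2) IMPLIES v_1) = True
      NOT v_3 = True
      (NOT v_1 OR v_2) IMPLIES v_1 = True
        NOT v_1 OR v_2 = False
          NOT v_1 = False
    (v_2 OR (v_0 OR NOT v_1)) OR (v_1 IFF NOT v_1) = True
      v_2 OR (v_0 OR NOT v_1) = True
        v_0 OR NOT v_1 = True
          NOT v_1 = False
      v_1 IFF NOT v_1 = False
        NOT v_1 = False
  (((NOT v_3 AND v_1) OR v_0) AND ((NOT v_0 AND NOT v_2) OR (v_4 AND NOT v_2))) AND (((NOT v_2 IMPLIES v_3) IMPLIES (v_4 AND NOT v_1)) AND ((NOT v_1 IFF NOT v_4) IFF NOT v_2)) = True
    ((NOT v_3 AND v_1) OR v_0) AND ((NOT v_0 AND NOT v_2) OR (v_4 AND NOT v_2)) = True
      (NOT v_3 AND v_1) OR v_0 = True
        NOT v_3 AND v_1 = True
          NOT v_3 = True
      (NOT v_0 AND NOT v_2) OR (v_4 AND NOT v_2) = True
        NOT v_0 AND NOT v_2 = False
          NOT v_0 = False
          NOT v_2 = True
        v_4 AND NOT v_2 = True
          NOT v_2 = True
    ((NOT v_2 IMPLIES v_3) IMPLIES (v_4 AND NOT v_1)) AND ((NOT v_1 IFF NOT v_4) IFF NOT v_2) = True
      (NOT v_2 IMPLIES v_3) IMPLIES (v_4 AND NOT v_1) = True
        NOT v_2 IMPLIES v_3 = False
          NOT v_2 = True
        v_4 AND NOT v_1 = False
          NOT v_1 = False
      (NOT v_1 IFF NOT v_4) IFF NOT v_2 = True
        NOT v_1 IFF NOT v_4 = True
          NOT v_1 = False
          NOT v_4 = False
        NOT v_2 = True
Both conjuncts True, so the formula holds.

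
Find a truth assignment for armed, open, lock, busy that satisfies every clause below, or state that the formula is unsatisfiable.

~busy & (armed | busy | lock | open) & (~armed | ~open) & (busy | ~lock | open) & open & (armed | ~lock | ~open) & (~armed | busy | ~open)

Unit clause (~busy) forces busy = False.
Unit clause (open) forces open = True.
In (~armed | busy | ~open) only ~armed is left, so armed = False.
In (armed | ~lock | ~open) only ~lock is left, so lock = False.
All clauses satisfied.

armed = False; open = True; lock = False; busy = False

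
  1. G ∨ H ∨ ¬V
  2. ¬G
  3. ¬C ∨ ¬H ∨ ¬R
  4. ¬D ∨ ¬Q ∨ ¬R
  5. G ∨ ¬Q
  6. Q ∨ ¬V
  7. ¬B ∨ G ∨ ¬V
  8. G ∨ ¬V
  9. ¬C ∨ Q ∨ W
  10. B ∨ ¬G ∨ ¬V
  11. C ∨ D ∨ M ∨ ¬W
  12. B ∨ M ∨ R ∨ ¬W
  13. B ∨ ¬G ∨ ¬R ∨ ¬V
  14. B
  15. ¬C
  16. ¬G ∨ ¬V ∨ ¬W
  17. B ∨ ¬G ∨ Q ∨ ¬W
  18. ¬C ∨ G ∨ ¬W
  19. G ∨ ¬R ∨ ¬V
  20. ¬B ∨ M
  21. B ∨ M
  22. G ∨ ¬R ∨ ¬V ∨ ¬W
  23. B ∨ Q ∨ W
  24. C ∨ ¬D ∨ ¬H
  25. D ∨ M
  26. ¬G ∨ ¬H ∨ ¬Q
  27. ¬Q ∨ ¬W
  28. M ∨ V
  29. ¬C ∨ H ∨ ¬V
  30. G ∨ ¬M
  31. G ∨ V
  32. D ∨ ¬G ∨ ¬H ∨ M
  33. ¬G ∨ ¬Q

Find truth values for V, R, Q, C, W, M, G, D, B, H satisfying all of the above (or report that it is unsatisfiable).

Unsatisfiable

Case V = True:
  (¬G) forces G = False.
  Clause (G ∨ ¬V) is falsified — contradiction.
Case V = False:
  (¬G) forces G = False.
  Clause (G ∨ V) is falsified — contradiction.
Both cases fail, so the formula is unsatisfiable.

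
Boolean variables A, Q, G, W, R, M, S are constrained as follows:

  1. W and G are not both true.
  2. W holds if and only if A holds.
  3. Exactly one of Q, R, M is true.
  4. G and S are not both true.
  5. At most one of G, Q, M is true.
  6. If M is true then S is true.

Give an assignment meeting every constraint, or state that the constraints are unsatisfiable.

A = False; Q = True; G = False; W = False; R = False; M = False; S = False

  (1) W=F, G=F — not both ✓
  (2) W=F, A=F — same ✓
  (3) {Q, R, M}: 1 true — exactly one ✓
  (4) G=F, S=F — not both ✓
  (5) {G, Q, M}: 1 true — at most one ✓
  (6) M=F ⇒ S: vacuous ✓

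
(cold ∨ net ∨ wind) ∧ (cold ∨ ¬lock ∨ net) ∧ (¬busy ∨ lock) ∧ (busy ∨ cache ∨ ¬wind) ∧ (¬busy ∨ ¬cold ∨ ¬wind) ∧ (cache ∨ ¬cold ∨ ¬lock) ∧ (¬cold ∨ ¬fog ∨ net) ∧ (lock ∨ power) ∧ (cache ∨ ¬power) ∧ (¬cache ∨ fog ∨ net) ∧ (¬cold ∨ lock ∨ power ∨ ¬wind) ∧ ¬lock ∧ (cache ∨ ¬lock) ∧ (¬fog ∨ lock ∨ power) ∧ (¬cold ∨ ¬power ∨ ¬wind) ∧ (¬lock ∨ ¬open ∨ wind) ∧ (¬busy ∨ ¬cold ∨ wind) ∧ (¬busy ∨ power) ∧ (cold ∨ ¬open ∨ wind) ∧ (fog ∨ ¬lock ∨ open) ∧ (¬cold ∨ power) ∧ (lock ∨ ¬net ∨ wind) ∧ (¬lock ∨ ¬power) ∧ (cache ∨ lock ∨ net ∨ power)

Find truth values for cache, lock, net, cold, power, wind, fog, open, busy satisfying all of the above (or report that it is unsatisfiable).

Unit clause (¬lock) forces lock = False.
In (¬busy ∨ lock) only ¬busy is left, so busy = False.
In (lock ∨ power) only power is left, so power = True.
In (cache ∨ ¬power) only cache is left, so cache = True.
Set net = True.
  then (lock ∨ ¬net ∨ wind) forces wind = True.
  then (¬cold ∨ ¬power ∨ ¬wind) forces cold = False.
Set fog = True.
Set open = True.
All clauses satisfied.

cache = True, lock = False, net = True, cold = False, power = True, wind = True, fog = True, open = True, busy = False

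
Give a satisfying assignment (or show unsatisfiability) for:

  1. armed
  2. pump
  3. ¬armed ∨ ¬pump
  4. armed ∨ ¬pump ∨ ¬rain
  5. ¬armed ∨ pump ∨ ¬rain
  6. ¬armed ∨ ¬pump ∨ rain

UNSATISFIABLE

Case armed = True:
  (pump) forces pump = True.
  Clause (¬armed ∨ ¬pump) is falsified — contradiction.
Case armed = False:
  Clause (armed) is falsified — contradiction.
Both cases fail, so the formula is unsatisfiable.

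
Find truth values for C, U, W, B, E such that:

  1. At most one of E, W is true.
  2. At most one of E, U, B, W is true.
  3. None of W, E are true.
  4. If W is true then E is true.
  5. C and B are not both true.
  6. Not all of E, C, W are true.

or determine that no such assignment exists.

C=F, U=T, W=F, B=F, E=F

  (1) {E, W}: 0 true — at most one ✓
  (2) {E, U, B, W}: 1 true — at most one ✓
  (3) {W, E}: 0 true — none ✓
  (4) W=F ⇒ E: vacuous ✓
  (5) C=F, B=F — not both ✓
  (6) {E, C, W}: 0/3 true — not all ✓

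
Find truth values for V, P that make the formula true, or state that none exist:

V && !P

V = True, P = False

  !P = True
Both conjuncts True, so the formula holds.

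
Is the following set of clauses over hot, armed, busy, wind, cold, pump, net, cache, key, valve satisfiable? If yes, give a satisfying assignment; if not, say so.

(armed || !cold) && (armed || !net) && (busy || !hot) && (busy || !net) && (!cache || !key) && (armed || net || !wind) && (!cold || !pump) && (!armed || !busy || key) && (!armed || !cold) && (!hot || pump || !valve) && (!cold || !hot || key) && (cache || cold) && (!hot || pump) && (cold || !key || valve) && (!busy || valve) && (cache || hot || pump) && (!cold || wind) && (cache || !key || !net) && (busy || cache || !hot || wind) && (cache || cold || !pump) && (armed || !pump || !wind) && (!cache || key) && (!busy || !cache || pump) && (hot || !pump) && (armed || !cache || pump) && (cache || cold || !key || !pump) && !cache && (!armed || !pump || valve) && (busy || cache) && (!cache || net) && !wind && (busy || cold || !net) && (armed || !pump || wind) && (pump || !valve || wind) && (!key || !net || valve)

No satisfying assignment exists.

Case wind = True:
  Clause (!wind) is falsified — contradiction.
Case wind = False:
  (!cold || wind) forces cold = False.
  (cache || cold) forces cache = True.
  Clause (!cache) is falsified — contradiction.
Both cases fail, so the formula is unsatisfiable.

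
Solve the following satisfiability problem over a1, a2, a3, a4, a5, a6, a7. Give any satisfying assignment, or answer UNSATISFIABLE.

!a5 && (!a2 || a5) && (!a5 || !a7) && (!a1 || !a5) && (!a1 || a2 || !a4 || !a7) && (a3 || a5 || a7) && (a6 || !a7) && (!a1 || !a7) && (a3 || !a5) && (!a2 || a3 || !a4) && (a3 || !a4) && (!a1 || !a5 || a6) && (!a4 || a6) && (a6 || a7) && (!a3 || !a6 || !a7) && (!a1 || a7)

Unit clause (!a5) forces a5 = False.
In (!a2 || a5) only !a2 is left, so a2 = False.
Try a1 = True:
  (!a1 || !a7) forces a7 = False.
  clause (!a1 || a7) is falsified — backtrack.
So a1 = False.
Set a3 = True.
Set a4 = False.
Try a6 = False:
  (a6 || !a7) forces a7 = False.
  clause (a6 || a7) is falsified — backtrack.
So a6 = True.
  then (!a3 || !a6 || !a7) forces a7 = False.
All clauses satisfied.

a1 = False, a2 = False, a3 = True, a4 = False, a5 = False, a6 = True, a7 = False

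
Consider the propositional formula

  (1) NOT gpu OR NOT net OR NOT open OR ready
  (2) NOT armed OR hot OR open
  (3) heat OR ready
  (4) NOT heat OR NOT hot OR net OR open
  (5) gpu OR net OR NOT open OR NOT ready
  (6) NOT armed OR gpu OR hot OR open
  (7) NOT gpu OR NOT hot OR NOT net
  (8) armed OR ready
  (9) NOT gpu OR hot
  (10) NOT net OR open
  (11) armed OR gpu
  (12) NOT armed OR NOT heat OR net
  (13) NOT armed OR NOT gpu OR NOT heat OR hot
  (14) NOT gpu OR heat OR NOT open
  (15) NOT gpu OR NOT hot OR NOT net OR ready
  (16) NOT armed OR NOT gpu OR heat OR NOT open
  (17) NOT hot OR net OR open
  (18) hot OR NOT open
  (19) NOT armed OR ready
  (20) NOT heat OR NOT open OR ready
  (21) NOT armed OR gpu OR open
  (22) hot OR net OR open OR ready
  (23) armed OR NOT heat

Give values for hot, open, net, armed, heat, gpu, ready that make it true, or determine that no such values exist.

hot = True; open = True; net = True; armed = True; heat = True; gpu = False; ready = True

Try hot = False:
  (NOT gpu OR hot) forces gpu = False.
  (armed OR gpu) forces armed = True.
  (NOT armed OR hot OR open) forces open = True.
  clause (hot OR NOT open) is falsified — backtrack.
So hot = True.
Set open = True.
Set net = True.
  then (NOT gpu OR NOT hot OR NOT net) forces gpu = False.
  then (armed OR gpu) forces armed = True.
  then (NOT armed OR ready) forces ready = True.
Set heat = True.
All clauses satisfied.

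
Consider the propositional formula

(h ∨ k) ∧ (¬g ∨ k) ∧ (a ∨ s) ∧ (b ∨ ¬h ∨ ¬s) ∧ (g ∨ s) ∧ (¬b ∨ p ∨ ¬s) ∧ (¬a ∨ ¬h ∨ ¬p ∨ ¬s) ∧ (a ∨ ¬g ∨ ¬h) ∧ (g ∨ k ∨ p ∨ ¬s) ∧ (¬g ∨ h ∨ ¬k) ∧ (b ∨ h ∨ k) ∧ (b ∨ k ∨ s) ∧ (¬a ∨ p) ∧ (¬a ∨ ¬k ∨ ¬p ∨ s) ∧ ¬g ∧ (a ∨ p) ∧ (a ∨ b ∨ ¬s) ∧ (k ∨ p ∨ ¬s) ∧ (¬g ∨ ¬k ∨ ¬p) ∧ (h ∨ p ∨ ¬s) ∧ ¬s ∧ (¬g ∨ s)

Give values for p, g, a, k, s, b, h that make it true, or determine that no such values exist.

Case g = True:
  Clause (¬g) is falsified — contradiction.
Case g = False:
  (g ∨ s) forces s = True.
  Clause (¬s) is falsified — contradiction.
Both cases fail, so the formula is unsatisfiable.

Unsatisfiable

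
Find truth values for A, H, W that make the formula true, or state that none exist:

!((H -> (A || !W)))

A = False; H = True; W = True

  !((H -> (A || !W))) = True
    H -> (A || !W) = False
      A || !W = False
        !W = False
The formula evaluates to True.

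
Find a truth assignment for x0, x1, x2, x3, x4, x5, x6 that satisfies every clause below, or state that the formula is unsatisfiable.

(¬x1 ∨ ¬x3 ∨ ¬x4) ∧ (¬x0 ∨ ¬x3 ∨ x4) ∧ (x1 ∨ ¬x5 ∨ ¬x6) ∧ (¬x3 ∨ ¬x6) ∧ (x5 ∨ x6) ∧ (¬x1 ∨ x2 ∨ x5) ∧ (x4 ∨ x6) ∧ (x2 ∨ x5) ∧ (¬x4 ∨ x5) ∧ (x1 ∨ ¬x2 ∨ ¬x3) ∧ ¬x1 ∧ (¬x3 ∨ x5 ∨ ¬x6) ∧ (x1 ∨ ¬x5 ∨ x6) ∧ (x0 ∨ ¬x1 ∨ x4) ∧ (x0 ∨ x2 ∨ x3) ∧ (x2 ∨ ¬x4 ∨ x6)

x0=T, x1=F, x2=T, x3=F, x4=F, x5=F, x6=T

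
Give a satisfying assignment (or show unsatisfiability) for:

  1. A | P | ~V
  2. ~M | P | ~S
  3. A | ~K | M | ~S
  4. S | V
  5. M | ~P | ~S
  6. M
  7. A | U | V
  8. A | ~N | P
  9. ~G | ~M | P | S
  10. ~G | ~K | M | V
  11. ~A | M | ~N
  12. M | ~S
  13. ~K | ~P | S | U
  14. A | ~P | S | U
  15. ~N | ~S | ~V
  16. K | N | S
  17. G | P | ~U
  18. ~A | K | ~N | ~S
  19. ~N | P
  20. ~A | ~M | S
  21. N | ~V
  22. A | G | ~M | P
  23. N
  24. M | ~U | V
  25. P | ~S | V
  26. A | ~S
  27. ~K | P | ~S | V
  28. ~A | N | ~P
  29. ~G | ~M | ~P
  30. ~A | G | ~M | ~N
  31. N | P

S = False, P = True, M = True, K = False, U = True, N = True, V = True, A = False, G = False

Unit clause (M) forces M = True.
Unit clause (N) forces N = True.
In (~N | P) only P is left, so P = True.
In (~G | ~M | ~P) only ~G is left, so G = False.
In (~A | G | ~M | ~N) only ~A is left, so A = False.
In (A | ~S) only ~S is left, so S = False.
In (S | V) only V is left, so V = True.
In (A | ~P | S | U) only U is left, so U = True.
Set K = False.
All clauses satisfied.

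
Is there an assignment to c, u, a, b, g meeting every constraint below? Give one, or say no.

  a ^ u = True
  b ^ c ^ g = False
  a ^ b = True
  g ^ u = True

c = True; u = False; a = True; b = False; g = True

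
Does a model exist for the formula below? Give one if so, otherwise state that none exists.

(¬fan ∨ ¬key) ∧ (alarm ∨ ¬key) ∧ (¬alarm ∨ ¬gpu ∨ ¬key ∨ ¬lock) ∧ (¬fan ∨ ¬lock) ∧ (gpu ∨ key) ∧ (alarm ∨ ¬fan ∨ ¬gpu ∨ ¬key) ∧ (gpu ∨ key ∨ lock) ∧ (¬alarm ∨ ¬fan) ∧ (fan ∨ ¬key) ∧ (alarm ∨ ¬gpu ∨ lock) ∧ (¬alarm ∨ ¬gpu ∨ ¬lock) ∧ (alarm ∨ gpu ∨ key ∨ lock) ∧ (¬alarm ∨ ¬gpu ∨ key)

key = False, alarm = False, gpu = True, fan = False, lock = True

Try key = True:
  (¬fan ∨ ¬key) forces fan = False.
  clause (fan ∨ ¬key) is falsified — backtrack.
So key = False.
  then (gpu ∨ key) forces gpu = True.
  then (¬alarm ∨ ¬gpu ∨ key) forces alarm = False.
  then (alarm ∨ ¬gpu ∨ lock) forces lock = True.
  then (¬fan ∨ ¬lock) forces fan = False.
All clauses satisfied.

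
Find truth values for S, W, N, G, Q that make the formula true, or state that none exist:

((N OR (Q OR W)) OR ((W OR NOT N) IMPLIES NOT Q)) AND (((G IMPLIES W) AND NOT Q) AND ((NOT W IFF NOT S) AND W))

S = True; W = True; N = True; G = False; Q = False

  (N OR (Q OR W)) OR ((W OR NOT N) IMPLIES NOT Q) = True
    N OR (Q OR W) = True
      Q OR W = True
    (W OR NOT N) IMPLIES NOT Q = True
      W OR NOT N = True
        NOT N = False
      NOT Q = True
  ((G IMPLIES W) AND NOT Q) AND ((NOT W IFF NOT S) AND W) = True
    (G IMPLIES W) AND NOT Q = True
      G IMPLIES W = True
      NOT Q = True
    (NOT W IFF NOT S) AND W = True
      NOT W IFF NOT S = True
        NOT W = False
        NOT S = False
Both conjuncts True, so the formula holds.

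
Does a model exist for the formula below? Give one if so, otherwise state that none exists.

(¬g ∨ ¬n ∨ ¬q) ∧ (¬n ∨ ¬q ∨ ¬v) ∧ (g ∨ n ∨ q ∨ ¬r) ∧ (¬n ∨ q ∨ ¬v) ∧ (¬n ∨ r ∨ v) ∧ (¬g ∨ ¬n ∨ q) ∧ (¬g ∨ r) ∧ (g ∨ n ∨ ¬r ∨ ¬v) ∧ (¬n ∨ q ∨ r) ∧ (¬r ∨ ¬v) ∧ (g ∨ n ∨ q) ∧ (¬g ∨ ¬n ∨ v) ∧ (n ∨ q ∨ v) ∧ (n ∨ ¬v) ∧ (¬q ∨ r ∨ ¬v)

n: True; r: True; v: False; q: False; g: False

Set n = True.
Try r = False:
  (¬n ∨ r ∨ v) forces v = True.
  (¬n ∨ ¬q ∨ ¬v) forces q = False.
  clause (¬n ∨ q ∨ ¬v) is falsified — backtrack.
So r = True.
  then (¬r ∨ ¬v) forces v = False.
  then (¬g ∨ ¬n ∨ v) forces g = False.
Set q = False.
All clauses satisfied.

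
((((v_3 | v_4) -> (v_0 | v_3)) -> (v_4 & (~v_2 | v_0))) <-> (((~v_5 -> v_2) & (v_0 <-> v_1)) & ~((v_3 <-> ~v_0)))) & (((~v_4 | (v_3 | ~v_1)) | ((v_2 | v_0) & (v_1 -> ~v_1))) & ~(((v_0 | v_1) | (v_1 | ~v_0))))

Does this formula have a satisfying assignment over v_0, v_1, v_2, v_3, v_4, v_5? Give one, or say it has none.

Unsatisfiable — no assignment works.

The conjunct ~(((v_0 | v_1) | (v_1 | ~v_0))) is unsatisfiable on its own:
  v_0=F, v_1=F: evaluates to False.
  v_0=F, v_1=T: evaluates to False.
  v_0=T, v_1=F: evaluates to False.
  v_0=T, v_1=T: evaluates to False.
So the whole conjunction is unsatisfiable.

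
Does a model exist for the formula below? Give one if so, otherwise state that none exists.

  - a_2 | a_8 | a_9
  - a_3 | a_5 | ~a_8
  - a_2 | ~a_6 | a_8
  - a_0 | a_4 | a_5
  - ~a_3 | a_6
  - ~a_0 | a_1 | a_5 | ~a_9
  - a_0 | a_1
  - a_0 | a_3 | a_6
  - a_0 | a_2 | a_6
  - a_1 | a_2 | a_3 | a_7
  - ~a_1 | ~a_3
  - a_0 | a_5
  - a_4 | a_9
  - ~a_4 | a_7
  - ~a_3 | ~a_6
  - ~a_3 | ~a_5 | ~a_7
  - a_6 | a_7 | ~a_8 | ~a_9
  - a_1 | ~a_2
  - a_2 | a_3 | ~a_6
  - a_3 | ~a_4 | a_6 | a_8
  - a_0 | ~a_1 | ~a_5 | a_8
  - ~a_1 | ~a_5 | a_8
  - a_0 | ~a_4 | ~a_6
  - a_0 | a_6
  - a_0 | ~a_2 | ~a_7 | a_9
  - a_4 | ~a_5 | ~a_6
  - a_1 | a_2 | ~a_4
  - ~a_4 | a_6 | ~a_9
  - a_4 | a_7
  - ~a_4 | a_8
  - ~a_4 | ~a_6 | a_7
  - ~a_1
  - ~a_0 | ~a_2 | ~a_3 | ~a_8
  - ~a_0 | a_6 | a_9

a_0: True, a_1: False, a_2: False, a_3: False, a_4: False, a_5: True, a_6: False, a_7: True, a_8: True, a_9: True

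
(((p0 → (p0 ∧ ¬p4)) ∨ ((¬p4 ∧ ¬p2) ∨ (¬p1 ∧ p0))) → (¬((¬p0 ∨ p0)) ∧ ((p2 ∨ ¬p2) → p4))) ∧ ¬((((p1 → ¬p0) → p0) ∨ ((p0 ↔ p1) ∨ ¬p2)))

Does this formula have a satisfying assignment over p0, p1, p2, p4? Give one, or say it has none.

Case p0 = True: the conjunct ¬((((p1 → ¬p0) → p0) ∨ ((p0 ↔ p1) ∨ ¬p2))) becomes ¬((True ∨ (p1 ∨ ¬p2))) = False.
Case p0 = False: the conjunct ((p0 → (p0 ∧ ¬p4)) ∨ ((¬p4 ∧ ¬p2) ∨ (¬p1 ∧ p0))) → (¬((¬p0 ∨ p0)) ∧ ((p2 ∨ ¬p2) → p4)) becomes (True ∨ (¬p4 ∧ ¬p2)) → (False ∧ ((p2 ∨ ¬p2) → p4)) = False.
Both cases fail — unsatisfiable.

UNSATISFIABLE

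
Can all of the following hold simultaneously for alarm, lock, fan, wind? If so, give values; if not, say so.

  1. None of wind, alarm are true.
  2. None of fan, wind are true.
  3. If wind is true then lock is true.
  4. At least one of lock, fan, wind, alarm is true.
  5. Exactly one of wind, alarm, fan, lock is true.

alarm: False, lock: True, fan: False, wind: False

  (1) {wind, alarm}: 0 true — none ✓
  (2) {fan, wind}: 0 true — none ✓
  (3) wind=F ⇒ lock: vacuous ✓
  (4) {lock, fan, wind, alarm}: 1 true — at least one ✓
  (5) {wind, alarm, fan, lock}: 1 true — exactly one ✓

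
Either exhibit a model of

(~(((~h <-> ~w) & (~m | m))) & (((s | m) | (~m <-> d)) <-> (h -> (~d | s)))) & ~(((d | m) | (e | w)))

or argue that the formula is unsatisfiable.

e = False, m = False, s = True, w = False, h = True, d = False

  ~(((~h <-> ~w) & (~m | m))) & (((s | m) | (~m <-> d)) <-> (h -> (~d | s))) = True
    ~(((~h <-> ~w) & (~m | m))) = True
      (~h <-> ~w) & (~m | m) = False
        ~h <-> ~w = False
          ~h = False
          ~w = True
        ~m | m = True
          ~m = True
    ((s | m) | (~m <-> d)) <-> (h -> (~d | s)) = True
      (s | m) | (~m <-> d) = True
        s | m = True
        ~m <-> d = False
          ~m = True
      h -> (~d | s) = True
        ~d | s = True
          ~d = True
  ~(((d | m) | (e | w))) = True
    (d | m) | (e | w) = False
      d | m = False
      e | w = False
Both conjuncts True, so the formula holds.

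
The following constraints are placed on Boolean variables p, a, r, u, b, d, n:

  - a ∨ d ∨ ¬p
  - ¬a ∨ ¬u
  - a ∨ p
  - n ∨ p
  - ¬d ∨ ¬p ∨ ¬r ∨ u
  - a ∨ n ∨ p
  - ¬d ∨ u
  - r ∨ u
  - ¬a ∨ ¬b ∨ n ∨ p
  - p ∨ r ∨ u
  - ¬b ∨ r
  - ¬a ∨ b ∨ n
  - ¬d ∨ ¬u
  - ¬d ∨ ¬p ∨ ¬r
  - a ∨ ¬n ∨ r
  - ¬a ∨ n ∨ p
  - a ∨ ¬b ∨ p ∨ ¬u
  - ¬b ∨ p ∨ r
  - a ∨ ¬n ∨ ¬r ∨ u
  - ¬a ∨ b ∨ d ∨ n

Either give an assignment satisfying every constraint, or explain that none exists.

p: True; a: True; r: True; u: False; b: True; d: False; n: False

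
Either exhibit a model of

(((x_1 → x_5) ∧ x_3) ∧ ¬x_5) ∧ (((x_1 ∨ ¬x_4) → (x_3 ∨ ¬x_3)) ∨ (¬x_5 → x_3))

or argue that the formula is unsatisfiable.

x_1: False, x_3: True, x_4: True, x_5: False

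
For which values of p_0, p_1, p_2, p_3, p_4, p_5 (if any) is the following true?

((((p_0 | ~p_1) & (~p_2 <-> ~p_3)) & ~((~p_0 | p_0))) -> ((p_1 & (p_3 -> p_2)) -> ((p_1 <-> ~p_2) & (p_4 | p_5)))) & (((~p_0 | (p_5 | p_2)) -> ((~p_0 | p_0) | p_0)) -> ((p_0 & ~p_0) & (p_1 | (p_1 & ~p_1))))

The conjunct ((~p_0 | (p_5 | p_2)) -> ((~p_0 | p_0) | p_0)) -> ((p_0 & ~p_0) & (p_1 | (p_1 & ~p_1))) is unsatisfiable on its own:
  p_0 = True: this becomes ((p_5 | p_2) -> True) -> (False & (p_1 | (p_1 & ~p_1))) = False.
  p_0 = False: this becomes (True -> True) -> (False & (p_1 | (p_1 & ~p_1))) = False.
So the whole conjunction is unsatisfiable.

UNSATISFIABLE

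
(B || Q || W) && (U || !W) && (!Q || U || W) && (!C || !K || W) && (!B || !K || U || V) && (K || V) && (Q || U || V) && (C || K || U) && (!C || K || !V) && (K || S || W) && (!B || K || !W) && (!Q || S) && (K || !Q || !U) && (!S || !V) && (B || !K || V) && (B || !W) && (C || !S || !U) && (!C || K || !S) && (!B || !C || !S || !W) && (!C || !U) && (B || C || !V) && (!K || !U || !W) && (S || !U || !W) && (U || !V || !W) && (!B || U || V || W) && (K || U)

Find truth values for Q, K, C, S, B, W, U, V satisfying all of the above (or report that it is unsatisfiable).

Q: False; K: True; C: False; S: False; B: True; W: False; U: True; V: False

Set Q = False.
Set K = True.
Set C = False.
Try S = True:
  (!S || !V) forces V = False.
  (Q || U || V) forces U = True.
  clause (C || !S || !U) is falsified — backtrack.
So S = False.
Set B = True.
Set W = False.
Set U = True.
Set V = False.
All clauses satisfied.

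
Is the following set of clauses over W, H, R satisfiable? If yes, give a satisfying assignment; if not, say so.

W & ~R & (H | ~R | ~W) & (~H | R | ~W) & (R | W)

W=T; H=F; R=F

Unit clause (W) forces W = True.
Unit clause (~R) forces R = False.
In (~H | R | ~W) only ~H is left, so H = False.
Check each clause:
  (W): W holds.
  (~R): ~R holds.
  (H | ~R | ~W): ~R holds.
  (~H | R | ~W): ~H holds.
  (R | W): W holds.
All clauses satisfied.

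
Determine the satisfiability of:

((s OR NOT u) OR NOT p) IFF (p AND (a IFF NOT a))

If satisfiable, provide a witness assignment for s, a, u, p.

s = False; a = True; u = True; p = True

  ((s OR NOT u) OR NOT p) IFF (p AND (a IFF NOT a)) = True
    (s OR NOT u) OR NOT p = False
      s OR NOT u = False
        NOT u = False
      NOT p = False
    p AND (a IFF NOT a) = False
      a IFF NOT a = False
        NOT a = False
The formula evaluates to True.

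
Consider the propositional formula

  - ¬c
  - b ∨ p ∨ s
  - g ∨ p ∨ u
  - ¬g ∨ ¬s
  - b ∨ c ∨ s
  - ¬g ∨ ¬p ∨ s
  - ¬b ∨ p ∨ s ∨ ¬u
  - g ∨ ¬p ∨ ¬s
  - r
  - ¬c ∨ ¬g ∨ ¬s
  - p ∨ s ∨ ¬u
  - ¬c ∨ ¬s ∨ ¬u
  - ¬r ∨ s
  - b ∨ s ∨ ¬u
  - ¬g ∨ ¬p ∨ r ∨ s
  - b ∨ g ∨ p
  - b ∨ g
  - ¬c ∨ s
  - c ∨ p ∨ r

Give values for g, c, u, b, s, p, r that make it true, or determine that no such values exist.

g = False; c = False; u = True; b = True; s = True; p = False; r = True

Unit clause (¬c) forces c = False.
Unit clause (r) forces r = True.
In (¬r ∨ s) only s is left, so s = True.
In (¬g ∨ ¬s) only ¬g is left, so g = False.
In (g ∨ ¬p ∨ ¬s) only ¬p is left, so p = False.
In (b ∨ g ∨ p) only b is left, so b = True.
In (g ∨ p ∨ u) only u is left, so u = True.
All clauses satisfied.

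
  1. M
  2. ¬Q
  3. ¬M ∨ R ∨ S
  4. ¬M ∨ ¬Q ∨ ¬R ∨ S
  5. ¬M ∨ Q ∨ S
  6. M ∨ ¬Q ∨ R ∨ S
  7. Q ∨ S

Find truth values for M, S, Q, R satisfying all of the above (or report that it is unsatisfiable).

Unit clause (M) forces M = True.
Unit clause (¬Q) forces Q = False.
In (¬M ∨ Q ∨ S) only S is left, so S = True.
Set R = False.
All clauses satisfied.

M: True, S: True, Q: False, R: False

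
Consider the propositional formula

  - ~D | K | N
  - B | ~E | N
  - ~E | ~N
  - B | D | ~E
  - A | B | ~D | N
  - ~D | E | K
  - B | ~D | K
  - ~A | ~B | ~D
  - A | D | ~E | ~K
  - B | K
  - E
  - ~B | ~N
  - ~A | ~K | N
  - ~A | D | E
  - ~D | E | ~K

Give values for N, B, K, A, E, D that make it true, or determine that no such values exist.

N = False, B = True, K = True, A = False, E = True, D = True

Unit clause (E) forces E = True.
In (~E | ~N) only ~N is left, so N = False.
In (B | ~E | N) only B is left, so B = True.
Set K = True.
  then (~A | ~K | N) forces A = False.
  then (A | D | ~E | ~K) forces D = True.
All clauses satisfied.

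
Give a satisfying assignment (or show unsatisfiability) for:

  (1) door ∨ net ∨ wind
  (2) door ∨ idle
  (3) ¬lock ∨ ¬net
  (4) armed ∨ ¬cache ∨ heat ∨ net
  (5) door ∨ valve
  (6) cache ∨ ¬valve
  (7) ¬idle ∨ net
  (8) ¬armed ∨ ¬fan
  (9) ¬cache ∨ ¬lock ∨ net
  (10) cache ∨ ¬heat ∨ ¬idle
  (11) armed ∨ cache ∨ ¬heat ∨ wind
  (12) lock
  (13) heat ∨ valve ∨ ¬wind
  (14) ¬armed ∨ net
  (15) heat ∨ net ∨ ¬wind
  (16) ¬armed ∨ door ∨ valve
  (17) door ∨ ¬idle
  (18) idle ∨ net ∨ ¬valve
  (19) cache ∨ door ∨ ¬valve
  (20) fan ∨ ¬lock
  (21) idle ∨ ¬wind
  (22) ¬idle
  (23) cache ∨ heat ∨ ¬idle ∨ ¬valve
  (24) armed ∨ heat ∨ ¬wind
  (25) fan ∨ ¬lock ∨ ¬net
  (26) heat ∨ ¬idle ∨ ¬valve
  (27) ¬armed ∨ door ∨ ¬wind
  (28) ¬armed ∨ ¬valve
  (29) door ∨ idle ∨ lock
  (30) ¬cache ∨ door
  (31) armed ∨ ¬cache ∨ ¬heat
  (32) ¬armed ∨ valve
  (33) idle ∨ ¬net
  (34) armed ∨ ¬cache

door = True, net = False, valve = False, heat = False, idle = False, lock = True, armed = False, wind = False, cache = False, fan = True

Unit clause (lock) forces lock = True.
In (fan ∨ ¬lock) only fan is left, so fan = True.
Unit clause (¬idle) forces idle = False.
In (idle ∨ ¬net) only ¬net is left, so net = False.
In (door ∨ idle) only door is left, so door = True.
In (¬armed ∨ ¬fan) only ¬armed is left, so armed = False.
In (¬cache ∨ ¬lock ∨ net) only ¬cache is left, so cache = False.
In (idle ∨ net ∨ ¬valve) only ¬valve is left, so valve = False.
In (idle ∨ ¬wind) only ¬wind is left, so wind = False.
In (armed ∨ cache ∨ ¬heat ∨ wind) only ¬heat is left, so heat = False.
All clauses satisfied.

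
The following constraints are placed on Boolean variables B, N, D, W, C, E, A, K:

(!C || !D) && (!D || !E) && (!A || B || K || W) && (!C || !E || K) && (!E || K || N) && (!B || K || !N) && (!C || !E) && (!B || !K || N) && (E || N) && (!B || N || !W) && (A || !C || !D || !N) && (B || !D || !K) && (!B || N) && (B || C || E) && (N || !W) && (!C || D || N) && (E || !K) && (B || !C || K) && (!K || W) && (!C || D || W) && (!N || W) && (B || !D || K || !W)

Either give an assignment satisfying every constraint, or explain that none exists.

B: False; N: True; D: False; W: True; C: False; E: True; A: False; K: False

Set B = False.
Set N = True.
  then (!N || W) forces W = True.
Try D = True:
  (!C || !D) forces C = False.
  (!D || !E) forces E = False.
  clause (B || C || E) is falsified — backtrack.
So D = False.
Try C = True:
  (!C || !E) forces E = False.
  (E || !K) forces K = False.
  clause (B || !C || K) is falsified — backtrack.
So C = False.
  then (B || C || E) forces E = True.
Set A = False.
Set K = False.
All clauses satisfied.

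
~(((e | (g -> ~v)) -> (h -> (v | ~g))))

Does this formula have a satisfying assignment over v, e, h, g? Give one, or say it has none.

v: False; e: True; h: True; g: True

  ~(((e | (g -> ~v)) -> (h -> (v | ~g)))) = True
    (e | (g -> ~v)) -> (h -> (v | ~g)) = False
      e | (g -> ~v) = True
        g -> ~v = True
          ~v = True
      h -> (v | ~g) = False
        v | ~g = False
          ~g = False
The formula evaluates to True.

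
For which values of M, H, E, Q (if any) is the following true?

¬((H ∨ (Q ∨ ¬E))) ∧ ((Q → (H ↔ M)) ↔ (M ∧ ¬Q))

M = True, H = False, E = True, Q = False

  ¬((H ∨ (Q ∨ ¬E))) = True
    H ∨ (Q ∨ ¬E) = False
      Q ∨ ¬E = False
        ¬E = False
  (Q → (H ↔ M)) ↔ (M ∧ ¬Q) = True
    Q → (H ↔ M) = True
      H ↔ M = False
    M ∧ ¬Q = True
      ¬Q = True
Both conjuncts True, so the formula holds.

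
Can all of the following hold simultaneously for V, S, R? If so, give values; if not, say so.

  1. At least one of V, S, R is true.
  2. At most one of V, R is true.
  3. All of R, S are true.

V = False; S = True; R = True

  (1) {V, S, R}: 2 true — at least one ✓
  (2) {V, R}: 1 true — at most one ✓
  (3) {R, S}: all 2 true ✓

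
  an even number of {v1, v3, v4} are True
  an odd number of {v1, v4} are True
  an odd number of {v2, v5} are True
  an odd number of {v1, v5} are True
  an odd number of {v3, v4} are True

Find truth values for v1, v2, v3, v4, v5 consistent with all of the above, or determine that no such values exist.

v1 = True, v2 = True, v3 = True, v4 = False, v5 = False

{v1, v3, v4}: 2 true → even ✓
{v1, v4}: 1 true → odd ✓
{v2, v5}: 1 true → odd ✓
{v1, v5}: 1 true → odd ✓
{v3, v4}: 1 true → odd ✓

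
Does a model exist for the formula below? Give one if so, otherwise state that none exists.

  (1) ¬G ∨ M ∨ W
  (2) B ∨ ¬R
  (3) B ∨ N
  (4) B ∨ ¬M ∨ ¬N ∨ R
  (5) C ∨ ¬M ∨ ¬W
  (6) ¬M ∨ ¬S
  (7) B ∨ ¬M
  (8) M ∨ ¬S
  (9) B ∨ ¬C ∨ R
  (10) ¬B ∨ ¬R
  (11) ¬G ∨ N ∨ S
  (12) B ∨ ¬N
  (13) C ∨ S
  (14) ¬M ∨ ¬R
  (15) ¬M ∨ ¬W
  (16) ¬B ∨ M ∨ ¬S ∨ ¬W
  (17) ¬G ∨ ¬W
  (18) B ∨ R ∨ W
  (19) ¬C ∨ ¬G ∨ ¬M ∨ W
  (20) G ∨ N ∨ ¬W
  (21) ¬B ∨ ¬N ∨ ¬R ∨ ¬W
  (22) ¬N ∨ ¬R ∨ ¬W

C: True; R: False; M: False; B: True; W: False; G: False; N: False; S: False

Try C = False:
  (C ∨ S) forces S = True.
  (¬M ∨ ¬S) forces M = False.
  clause (M ∨ ¬S) is falsified — backtrack.
So C = True.
Set R = False.
  then (B ∨ ¬C ∨ R) forces B = True.
Set M = False.
  then (M ∨ ¬S) forces S = False.
Set W = False.
  then (¬G ∨ M ∨ W) forces G = False.
Set N = False.
All clauses satisfied.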